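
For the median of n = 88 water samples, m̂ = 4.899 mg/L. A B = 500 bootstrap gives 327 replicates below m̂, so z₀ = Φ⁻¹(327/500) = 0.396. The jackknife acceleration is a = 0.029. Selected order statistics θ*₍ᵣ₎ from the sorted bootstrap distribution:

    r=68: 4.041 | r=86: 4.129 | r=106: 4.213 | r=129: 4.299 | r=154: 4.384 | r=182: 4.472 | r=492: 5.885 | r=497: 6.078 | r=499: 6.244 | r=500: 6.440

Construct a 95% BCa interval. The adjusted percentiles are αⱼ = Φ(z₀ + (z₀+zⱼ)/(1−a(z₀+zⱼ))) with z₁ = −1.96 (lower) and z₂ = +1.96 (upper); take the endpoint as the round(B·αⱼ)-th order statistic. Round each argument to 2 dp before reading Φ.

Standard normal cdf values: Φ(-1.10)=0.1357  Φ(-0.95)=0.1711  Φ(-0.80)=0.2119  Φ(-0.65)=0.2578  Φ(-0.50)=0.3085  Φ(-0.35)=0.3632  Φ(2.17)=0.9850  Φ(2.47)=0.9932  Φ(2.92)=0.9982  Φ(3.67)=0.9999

Lower: z₀ + z₁ = 0.396 + (-1.960) = -1.564; 1 − a(z₀+z₁) = 1 − (0.029)(-1.564) = 1.0454; argument = 0.396 + (-1.564)/1.0454 = -1.1001 → -1.10.
α₁ = Φ(-1.10) = 0.1357; rank = round(500 × 0.1357) = 68; θ*₍68₎ = 4.041.
Upper: z₀ + z₂ = 2.356; 1 − a(z₀+z₂) = 0.9317; argument = 2.9248 → 2.92; α₂ = 0.9982; rank = 499; θ*₍499₎ = 6.244.

(4.041, 6.244)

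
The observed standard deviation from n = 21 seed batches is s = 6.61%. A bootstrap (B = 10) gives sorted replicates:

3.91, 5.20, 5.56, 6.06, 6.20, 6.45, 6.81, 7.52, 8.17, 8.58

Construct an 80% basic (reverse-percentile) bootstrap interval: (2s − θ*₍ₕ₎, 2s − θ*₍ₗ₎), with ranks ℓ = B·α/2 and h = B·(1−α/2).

Percentile endpoints at ranks 1 and 9: θ*₍1₎ = 3.91, θ*₍9₎ = 8.17.
Basic interval reflects these around s:
  lower = 2 × 6.61 − 8.17 = 5.05
  upper = 2 × 6.61 − 3.91 = 9.31

(5.05, 9.31)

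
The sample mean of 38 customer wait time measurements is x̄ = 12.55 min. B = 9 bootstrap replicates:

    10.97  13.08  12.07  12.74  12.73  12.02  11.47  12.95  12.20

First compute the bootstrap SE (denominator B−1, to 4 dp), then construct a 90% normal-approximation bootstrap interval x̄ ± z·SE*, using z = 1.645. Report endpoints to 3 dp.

(11.389, 13.711)

Mean of replicates = 12.2478; sum of squared deviations = 3.9840; SE* = √(3.9840/8) = 0.7057
Margin = 1.645 × 0.7057 = 1.1609
Interval: 12.55 ± 1.1609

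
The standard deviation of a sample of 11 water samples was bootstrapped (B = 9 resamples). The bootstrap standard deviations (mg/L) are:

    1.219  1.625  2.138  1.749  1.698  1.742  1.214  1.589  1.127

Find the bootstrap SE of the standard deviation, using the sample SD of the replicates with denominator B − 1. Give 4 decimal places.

SE* = 0.3260

Bootstrap SE is the standard deviation of the 9 replicate standard deviations.
Mean of replicates: (1.219 + 1.625 + 2.138 + 1.749 + 1.698 + 1.742 + 1.214 + 1.589 + 1.127) / 9 = 14.10100 / 9 = 1.56678
Sum of squared deviations: (−0.34778)² + (+0.05822)² + (+0.57122)² + (+0.18222)² + (+0.13122)² + (+0.17522)² + (−0.35278)² + (+0.02222)² + (−0.43978)² = 0.85011
Variance = 0.85011 / 8 = 0.10626
SE* = √0.10626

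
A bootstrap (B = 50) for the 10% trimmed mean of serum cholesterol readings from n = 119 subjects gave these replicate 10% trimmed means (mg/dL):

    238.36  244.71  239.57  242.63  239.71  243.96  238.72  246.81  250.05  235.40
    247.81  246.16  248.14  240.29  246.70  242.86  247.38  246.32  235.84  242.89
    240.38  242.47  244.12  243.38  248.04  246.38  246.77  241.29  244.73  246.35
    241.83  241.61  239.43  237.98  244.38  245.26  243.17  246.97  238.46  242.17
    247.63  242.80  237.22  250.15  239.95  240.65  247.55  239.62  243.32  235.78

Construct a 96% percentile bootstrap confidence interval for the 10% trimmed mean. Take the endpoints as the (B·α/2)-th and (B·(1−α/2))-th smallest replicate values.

(235.40, 250.05)

Sorted replicates: 235.40, 235.78, 235.84, 237.22, 237.98, 238.36, 238.46, 238.72, 239.43, 239.57, 239.62, 239.71, 239.95, 240.29, 240.38, 240.65, 241.29, 241.61, 241.83, 242.17, 242.47, 242.63, 242.80, 242.86, 242.89, 243.17, 243.32, 243.38, 243.96, 244.12, 244.38, 244.71, 244.73, 245.26, 246.16, 246.32, 246.35, 246.38, 246.70, 246.77, 246.81, 246.97, 247.38, 247.55, 247.63, 247.81, 248.04, 248.14, 250.05, 250.15
α = 0.04; lower rank = 50 × 0.020 = 1; upper rank = 50 × 0.980 = 49.
The 1st smallest replicate is 235.40; the 49th is 250.05.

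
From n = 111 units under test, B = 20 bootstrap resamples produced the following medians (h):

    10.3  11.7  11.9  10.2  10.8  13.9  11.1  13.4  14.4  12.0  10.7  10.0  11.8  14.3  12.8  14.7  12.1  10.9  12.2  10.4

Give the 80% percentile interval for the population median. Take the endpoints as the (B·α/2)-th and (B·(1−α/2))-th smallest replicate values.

(10.2, 14.3)

Sorted replicates: 10.0, 10.2, 10.3, 10.4, 10.7, 10.8, 10.9, 11.1, 11.7, 11.8, 11.9, 12.0, 12.1, 12.2, 12.8, 13.4, 13.9, 14.3, 14.4, 14.7
α = 0.20; lower rank = 20 × 0.100 = 2; upper rank = 20 × 0.900 = 18.
The 2nd smallest replicate is 10.2; the 18th is 14.3.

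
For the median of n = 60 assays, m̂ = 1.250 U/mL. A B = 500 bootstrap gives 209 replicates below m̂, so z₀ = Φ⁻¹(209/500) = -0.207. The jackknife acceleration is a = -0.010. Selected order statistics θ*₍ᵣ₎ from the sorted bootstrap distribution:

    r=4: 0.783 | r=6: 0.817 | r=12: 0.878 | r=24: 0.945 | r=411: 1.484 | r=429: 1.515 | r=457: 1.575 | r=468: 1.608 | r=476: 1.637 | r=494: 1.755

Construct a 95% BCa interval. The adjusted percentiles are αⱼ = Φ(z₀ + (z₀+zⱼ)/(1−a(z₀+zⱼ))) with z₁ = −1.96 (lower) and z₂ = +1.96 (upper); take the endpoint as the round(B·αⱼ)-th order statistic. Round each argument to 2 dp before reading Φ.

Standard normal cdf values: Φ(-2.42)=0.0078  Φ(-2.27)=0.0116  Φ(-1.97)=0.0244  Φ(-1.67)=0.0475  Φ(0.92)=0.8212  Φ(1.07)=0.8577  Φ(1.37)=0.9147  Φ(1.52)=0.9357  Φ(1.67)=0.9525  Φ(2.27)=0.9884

Lower: z₀ + z₁ = -0.207 + (-1.960) = -2.167; 1 − a(z₀+z₁) = 1 − (-0.010)(-2.167) = 0.9783; argument = -0.207 + (-2.167)/0.9783 = -2.4220 → -2.42.
α₁ = Φ(-2.42) = 0.0078; rank = round(500 × 0.0078) = 4; θ*₍4₎ = 0.783.
Upper: z₀ + z₂ = 1.753; 1 − a(z₀+z₂) = 1.0175; argument = 1.5158 → 1.52; α₂ = 0.9357; rank = 468; θ*₍468₎ = 1.608.

(0.783, 1.608)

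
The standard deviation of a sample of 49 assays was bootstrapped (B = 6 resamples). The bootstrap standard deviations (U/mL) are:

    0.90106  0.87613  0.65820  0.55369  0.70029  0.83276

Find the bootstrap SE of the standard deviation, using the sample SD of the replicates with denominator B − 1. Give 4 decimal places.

Bootstrap SE is the standard deviation of the 6 replicate standard deviations.
Mean of replicates: (0.90106 + 0.87613 + 0.65820 + 0.55369 + 0.70029 + 0.83276) / 6 = 4.522130 / 6 = 0.753688
Sum of squared deviations: (+0.147372)² + (+0.122442)² + (−0.095488)² + (−0.199998)² + (−0.053398)² + (+0.079072)² = 0.094931
Variance = 0.094931 / 5 = 0.018986
SE* = √0.018986

SE* = 0.1378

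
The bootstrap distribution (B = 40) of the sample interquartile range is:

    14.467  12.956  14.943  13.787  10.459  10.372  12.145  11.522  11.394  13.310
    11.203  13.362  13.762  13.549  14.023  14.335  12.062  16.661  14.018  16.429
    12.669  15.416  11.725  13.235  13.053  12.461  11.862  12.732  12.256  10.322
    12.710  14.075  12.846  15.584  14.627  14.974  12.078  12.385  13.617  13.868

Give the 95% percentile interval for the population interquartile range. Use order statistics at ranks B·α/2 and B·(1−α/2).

(10.322, 16.429)

Sorted replicates: 10.322, 10.372, 10.459, 11.203, 11.394, 11.522, 11.725, 11.862, 12.062, 12.078, 12.145, 12.256, 12.385, 12.461, 12.669, 12.710, 12.732, 12.846, 12.956, 13.053, 13.235, 13.310, 13.362, 13.549, 13.617, 13.762, 13.787, 13.868, 14.018, 14.023, 14.075, 14.335, 14.467, 14.627, 14.943, 14.974, 15.416, 15.584, 16.429, 16.661
α = 0.05; lower rank = 40 × 0.025 = 1; upper rank = 40 × 0.975 = 39.
The 1st smallest replicate is 10.322; the 39th is 16.429.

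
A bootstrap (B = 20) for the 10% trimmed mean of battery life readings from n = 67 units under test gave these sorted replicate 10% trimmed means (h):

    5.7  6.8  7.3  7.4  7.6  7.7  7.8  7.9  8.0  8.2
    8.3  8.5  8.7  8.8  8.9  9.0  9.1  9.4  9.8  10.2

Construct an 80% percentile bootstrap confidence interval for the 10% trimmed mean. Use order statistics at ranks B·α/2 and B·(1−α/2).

(6.8, 9.4)

α = 0.20; lower rank = 20 × 0.100 = 2; upper rank = 20 × 0.900 = 18.
The 2nd smallest replicate is 6.8; the 18th is 9.4.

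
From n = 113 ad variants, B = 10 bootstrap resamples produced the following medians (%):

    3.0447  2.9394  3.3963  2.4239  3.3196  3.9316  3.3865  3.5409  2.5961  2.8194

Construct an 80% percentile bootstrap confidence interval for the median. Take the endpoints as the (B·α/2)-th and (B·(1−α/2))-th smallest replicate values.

(2.4239, 3.5409)

Sorted replicates: 2.4239, 2.5961, 2.8194, 2.9394, 3.0447, 3.3196, 3.3865, 3.3963, 3.5409, 3.9316
α = 0.20; lower rank = 10 × 0.100 = 1; upper rank = 10 × 0.900 = 9.
The 1st smallest replicate is 2.4239; the 9th is 3.5409.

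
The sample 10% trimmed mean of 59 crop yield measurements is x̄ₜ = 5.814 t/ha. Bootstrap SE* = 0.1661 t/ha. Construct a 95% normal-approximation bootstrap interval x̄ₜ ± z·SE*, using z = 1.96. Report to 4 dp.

(5.4884, 6.1396)

Margin = 1.96 × 0.1661 = 0.32556
Interval: 5.814 ± 0.32556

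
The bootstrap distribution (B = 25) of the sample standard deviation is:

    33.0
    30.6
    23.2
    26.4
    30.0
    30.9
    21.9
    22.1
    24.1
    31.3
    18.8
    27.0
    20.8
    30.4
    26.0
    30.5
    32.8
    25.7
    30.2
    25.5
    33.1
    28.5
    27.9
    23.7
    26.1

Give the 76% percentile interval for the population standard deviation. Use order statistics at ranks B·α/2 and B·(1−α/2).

Sorted replicates: 18.8, 20.8, 21.9, 22.1, 23.2, 23.7, 24.1, 25.5, 25.7, 26.0, 26.1, 26.4, 27.0, 27.9, 28.5, 30.0, 30.2, 30.4, 30.5, 30.6, 30.9, 31.3, 32.8, 33.0, 33.1
α = 0.24; lower rank = 25 × 0.120 = 3; upper rank = 25 × 0.880 = 22.
The 3rd smallest replicate is 21.9; the 22nd is 31.3.

(21.9, 31.3)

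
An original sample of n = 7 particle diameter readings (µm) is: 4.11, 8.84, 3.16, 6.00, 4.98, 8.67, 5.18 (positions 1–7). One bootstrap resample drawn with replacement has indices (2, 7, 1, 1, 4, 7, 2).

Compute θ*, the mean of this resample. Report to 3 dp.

θ* = 6.037

Resample values: 8.84, 5.18, 4.11, 4.11, 6.00, 5.18, 8.84.
Mean = (8.84 + 5.18 + 4.11 + 4.11 + 6.00 + 5.18 + 8.84) / 7 = 42.260 / 7 = 6.037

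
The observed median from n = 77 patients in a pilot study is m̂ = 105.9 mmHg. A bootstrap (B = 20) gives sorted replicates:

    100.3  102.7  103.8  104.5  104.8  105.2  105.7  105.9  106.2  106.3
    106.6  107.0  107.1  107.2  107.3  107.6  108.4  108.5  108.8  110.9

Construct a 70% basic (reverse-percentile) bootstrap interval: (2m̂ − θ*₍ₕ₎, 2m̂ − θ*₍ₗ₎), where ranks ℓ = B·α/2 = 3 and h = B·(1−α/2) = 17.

(103.4, 108.0)

Percentile endpoints at ranks 3 and 17: θ*₍3₎ = 103.8, θ*₍17₎ = 108.4.
Basic interval reflects these around m̂:
  lower = 2 × 105.9 − 108.4 = 103.4
  upper = 2 × 105.9 − 103.8 = 108.0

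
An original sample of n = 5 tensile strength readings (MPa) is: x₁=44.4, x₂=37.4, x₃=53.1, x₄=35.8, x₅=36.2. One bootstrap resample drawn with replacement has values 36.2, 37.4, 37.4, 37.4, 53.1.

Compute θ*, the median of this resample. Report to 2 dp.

Sorted: 36.2, 37.4, 37.4, 37.4, 53.1
Median = middle value = 37.40

θ* = 37.40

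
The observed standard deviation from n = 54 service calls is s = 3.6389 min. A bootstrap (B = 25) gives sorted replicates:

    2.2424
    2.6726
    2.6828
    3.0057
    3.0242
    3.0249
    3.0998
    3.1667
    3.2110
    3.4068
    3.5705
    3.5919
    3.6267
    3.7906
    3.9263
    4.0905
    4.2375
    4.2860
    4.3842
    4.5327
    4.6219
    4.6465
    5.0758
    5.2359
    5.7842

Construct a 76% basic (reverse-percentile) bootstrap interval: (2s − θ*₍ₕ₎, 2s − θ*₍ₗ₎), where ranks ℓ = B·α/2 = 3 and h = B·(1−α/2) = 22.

(2.6313, 4.5950)

Percentile endpoints at ranks 3 and 22: θ*₍3₎ = 2.6828, θ*₍22₎ = 4.6465.
Basic interval reflects these around s:
  lower = 2 × 3.6389 − 4.6465 = 2.6313
  upper = 2 × 3.6389 − 2.6828 = 4.5950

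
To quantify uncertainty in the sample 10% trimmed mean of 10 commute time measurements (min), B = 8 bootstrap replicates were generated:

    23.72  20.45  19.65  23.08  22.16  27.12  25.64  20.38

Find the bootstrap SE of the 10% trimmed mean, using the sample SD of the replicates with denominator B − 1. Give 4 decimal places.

Bootstrap SE is the standard deviation of the 8 replicate 10% trimmed means.
Mean of replicates: (23.72 + 20.45 + 19.65 + 23.08 + 22.16 + 27.12 + 25.64 + 20.38) / 8 = 182.20000 / 8 = 22.77500
Sum of squared deviations: (+0.94500)² + (−2.32500)² + (−3.12500)² + (+0.30500)² + (−0.61500)² + (+4.34500)² + (+2.86500)² + (−2.39500)² = 49.35880
Variance = 49.35880 / 7 = 7.05126
SE* = √7.05126

SE* = 2.6554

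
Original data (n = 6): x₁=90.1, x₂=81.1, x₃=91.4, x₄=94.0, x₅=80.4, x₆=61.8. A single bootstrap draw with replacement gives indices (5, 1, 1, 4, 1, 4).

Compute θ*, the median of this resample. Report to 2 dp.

Resample values: 80.4, 90.1, 90.1, 94.0, 90.1, 94.0.
Sorted: 80.4, 90.1, 90.1, 90.1, 94.0, 94.0
Median = average of the two middle values = 90.10

θ* = 90.10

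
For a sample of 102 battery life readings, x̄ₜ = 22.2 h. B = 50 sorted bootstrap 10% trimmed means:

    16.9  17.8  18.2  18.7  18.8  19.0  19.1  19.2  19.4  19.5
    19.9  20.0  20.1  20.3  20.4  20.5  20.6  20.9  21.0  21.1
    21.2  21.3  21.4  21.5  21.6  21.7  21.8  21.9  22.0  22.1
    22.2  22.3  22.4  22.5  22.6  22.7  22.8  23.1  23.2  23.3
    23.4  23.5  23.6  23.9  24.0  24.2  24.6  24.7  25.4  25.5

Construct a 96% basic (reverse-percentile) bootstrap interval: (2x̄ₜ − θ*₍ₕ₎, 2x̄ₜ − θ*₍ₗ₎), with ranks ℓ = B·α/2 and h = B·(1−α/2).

Percentile endpoints at ranks 1 and 49: θ*₍1₎ = 16.9, θ*₍49₎ = 25.4.
Basic interval reflects these around x̄ₜ:
  lower = 2 × 22.2 − 25.4 = 19.0
  upper = 2 × 22.2 − 16.9 = 27.5

(19.0, 27.5)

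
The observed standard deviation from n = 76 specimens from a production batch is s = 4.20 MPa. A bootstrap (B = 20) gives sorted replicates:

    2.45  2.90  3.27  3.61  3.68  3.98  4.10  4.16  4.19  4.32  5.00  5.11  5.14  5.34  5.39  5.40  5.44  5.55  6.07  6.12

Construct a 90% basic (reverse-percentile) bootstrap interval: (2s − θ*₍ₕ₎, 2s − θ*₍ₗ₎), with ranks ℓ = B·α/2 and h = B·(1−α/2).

(2.33, 5.95)

Percentile endpoints at ranks 1 and 19: θ*₍1₎ = 2.45, θ*₍19₎ = 6.07.
Basic interval reflects these around s:
  lower = 2 × 4.20 − 6.07 = 2.33
  upper = 2 × 4.20 − 2.45 = 5.95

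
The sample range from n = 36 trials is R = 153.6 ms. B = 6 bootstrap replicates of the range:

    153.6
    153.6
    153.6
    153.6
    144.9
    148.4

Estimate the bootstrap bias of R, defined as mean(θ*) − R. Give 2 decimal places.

mean(θ*) = (153.6 + 153.6 + 153.6 + 153.6 + 144.9 + 148.4) / 6 = 151.283
bias = 151.283 − 153.6

bias = −2.32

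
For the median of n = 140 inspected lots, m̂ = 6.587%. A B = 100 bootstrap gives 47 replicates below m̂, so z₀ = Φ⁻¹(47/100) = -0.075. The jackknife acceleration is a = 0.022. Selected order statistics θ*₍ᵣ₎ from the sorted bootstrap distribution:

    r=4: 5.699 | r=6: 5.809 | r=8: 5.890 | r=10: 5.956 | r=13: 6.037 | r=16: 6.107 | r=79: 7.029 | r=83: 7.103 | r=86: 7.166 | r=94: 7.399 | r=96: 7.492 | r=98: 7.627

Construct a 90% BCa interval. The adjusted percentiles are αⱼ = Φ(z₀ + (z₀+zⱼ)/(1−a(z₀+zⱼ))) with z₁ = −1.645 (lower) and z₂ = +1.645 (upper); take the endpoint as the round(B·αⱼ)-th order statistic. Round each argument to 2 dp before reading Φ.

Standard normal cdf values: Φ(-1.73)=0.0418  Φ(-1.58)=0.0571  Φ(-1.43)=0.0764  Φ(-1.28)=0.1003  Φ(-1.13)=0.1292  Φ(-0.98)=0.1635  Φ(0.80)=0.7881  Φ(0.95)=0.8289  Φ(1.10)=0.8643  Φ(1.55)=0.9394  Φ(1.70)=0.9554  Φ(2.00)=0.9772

Lower: z₀ + z₁ = -0.075 + (-1.645) = -1.720; 1 − a(z₀+z₁) = 1 − (0.022)(-1.720) = 1.0378; argument = -0.075 + (-1.720)/1.0378 = -1.7323 → -1.73.
α₁ = Φ(-1.73) = 0.0418; rank = round(100 × 0.0418) = 4; θ*₍4₎ = 5.699.
Upper: z₀ + z₂ = 1.570; 1 − a(z₀+z₂) = 0.9655; argument = 1.5512 → 1.55; α₂ = 0.9394; rank = 94; θ*₍94₎ = 7.399.

(5.699, 7.399)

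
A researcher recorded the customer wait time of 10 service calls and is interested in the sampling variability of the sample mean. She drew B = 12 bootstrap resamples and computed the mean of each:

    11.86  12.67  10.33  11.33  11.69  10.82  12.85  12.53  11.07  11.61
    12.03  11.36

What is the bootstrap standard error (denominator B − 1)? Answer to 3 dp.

Bootstrap SE is the standard deviation of the 12 replicate means.
Mean of replicates: (11.86 + 12.67 + 10.33 + 11.33 + 11.69 + 10.82 + 12.85 + 12.53 + 11.07 + 11.61 + 12.03 + 11.36) / 12 = 140.1500 / 12 = 11.6792
Sum of squared deviations: (+0.1808)² + (+0.9908)² + (−1.3492)² + (−0.3492)² + (+0.0108)² + (−0.8592)² + (+1.1708)² + (+0.8508)² + (−0.6092)² + (−0.0692)² + (+0.3508)² + (−0.3192)² = 6.3905
Variance = 6.3905 / 11 = 0.5810
SE* = √0.5810

SE* = 0.762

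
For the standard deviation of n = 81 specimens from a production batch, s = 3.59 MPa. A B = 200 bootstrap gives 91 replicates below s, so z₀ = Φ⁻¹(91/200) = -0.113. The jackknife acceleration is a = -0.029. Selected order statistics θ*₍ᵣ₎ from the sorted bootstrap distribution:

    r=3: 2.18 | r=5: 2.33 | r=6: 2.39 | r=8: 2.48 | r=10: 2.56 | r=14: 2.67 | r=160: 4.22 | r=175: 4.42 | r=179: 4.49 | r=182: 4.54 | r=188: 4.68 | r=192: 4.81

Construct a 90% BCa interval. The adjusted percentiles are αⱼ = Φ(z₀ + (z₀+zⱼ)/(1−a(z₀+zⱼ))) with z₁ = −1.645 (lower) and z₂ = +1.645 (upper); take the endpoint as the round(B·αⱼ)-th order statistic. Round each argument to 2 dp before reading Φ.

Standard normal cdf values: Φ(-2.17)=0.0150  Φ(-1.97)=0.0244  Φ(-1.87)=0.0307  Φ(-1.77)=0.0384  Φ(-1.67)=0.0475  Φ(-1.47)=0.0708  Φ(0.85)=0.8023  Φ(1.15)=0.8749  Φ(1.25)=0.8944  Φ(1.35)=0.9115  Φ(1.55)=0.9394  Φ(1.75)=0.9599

Lower: z₀ + z₁ = -0.113 + (-1.645) = -1.758; 1 − a(z₀+z₁) = 1 − (-0.029)(-1.758) = 0.9490; argument = -0.113 + (-1.758)/0.9490 = -1.9654 → -1.97.
α₁ = Φ(-1.97) = 0.0244; rank = round(200 × 0.0244) = 5; θ*₍5₎ = 2.33.
Upper: z₀ + z₂ = 1.532; 1 − a(z₀+z₂) = 1.0444; argument = 1.3538 → 1.35; α₂ = 0.9115; rank = 182; θ*₍182₎ = 4.54.

(2.33, 4.54)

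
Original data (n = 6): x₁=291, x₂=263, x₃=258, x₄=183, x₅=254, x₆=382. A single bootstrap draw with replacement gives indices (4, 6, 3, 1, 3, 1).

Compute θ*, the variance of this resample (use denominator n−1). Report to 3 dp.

Resample values: 183, 382, 258, 291, 258, 291.
Mean = 277.1667; sum of squared deviations = 20974.8333
s² = 20974.8333 / 5 = 4194.9667

θ* = 4194.967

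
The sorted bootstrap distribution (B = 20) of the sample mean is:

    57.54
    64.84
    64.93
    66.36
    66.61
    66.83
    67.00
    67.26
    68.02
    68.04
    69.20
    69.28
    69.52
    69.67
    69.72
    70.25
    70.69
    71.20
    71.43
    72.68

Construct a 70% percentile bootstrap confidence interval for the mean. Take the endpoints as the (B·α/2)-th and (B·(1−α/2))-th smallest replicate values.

(64.93, 70.69)

α = 0.30; lower rank = 20 × 0.150 = 3; upper rank = 20 × 0.850 = 17.
The 3rd smallest replicate is 64.93; the 17th is 70.69.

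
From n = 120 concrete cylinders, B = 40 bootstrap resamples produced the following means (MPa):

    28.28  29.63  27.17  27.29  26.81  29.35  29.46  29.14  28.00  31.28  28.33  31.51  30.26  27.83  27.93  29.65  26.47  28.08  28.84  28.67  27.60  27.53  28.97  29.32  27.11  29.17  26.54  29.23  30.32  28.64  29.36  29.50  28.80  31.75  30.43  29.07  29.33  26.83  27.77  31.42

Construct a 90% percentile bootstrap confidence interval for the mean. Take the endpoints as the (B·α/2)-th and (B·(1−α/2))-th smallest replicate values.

Sorted replicates: 26.47, 26.54, 26.81, 26.83, 27.11, 27.17, 27.29, 27.53, 27.60, 27.77, 27.83, 27.93, 28.00, 28.08, 28.28, 28.33, 28.64, 28.67, 28.80, 28.84, 28.97, 29.07, 29.14, 29.17, 29.23, 29.32, 29.33, 29.35, 29.36, 29.46, 29.50, 29.63, 29.65, 30.26, 30.32, 30.43, 31.28, 31.42, 31.51, 31.75
α = 0.10; lower rank = 40 × 0.050 = 2; upper rank = 40 × 0.950 = 38.
The 2nd smallest replicate is 26.54; the 38th is 31.42.

(26.54, 31.42)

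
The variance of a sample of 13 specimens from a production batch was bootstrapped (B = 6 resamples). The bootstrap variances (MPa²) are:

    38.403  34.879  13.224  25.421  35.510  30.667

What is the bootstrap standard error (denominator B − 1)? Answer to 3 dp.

Bootstrap SE is the standard deviation of the 6 replicate variances.
Mean of replicates: (38.403 + 34.879 + 13.224 + 25.421 + 35.510 + 30.667) / 6 = 178.1040 / 6 = 29.6840
Sum of squared deviations: (+8.7190)² + (+5.1950)² + (−16.4600)² + (−4.2630)² + (+5.8260)² + (+0.9830)² = 427.0223
Variance = 427.0223 / 5 = 85.4045
SE* = √85.4045

SE* = 9.241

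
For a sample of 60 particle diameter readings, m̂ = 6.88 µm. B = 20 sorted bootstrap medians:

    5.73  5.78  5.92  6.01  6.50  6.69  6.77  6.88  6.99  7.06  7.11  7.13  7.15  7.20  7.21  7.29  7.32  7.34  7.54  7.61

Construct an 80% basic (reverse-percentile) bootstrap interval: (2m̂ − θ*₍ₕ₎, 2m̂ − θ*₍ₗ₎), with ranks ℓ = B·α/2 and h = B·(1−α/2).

Percentile endpoints at ranks 2 and 18: θ*₍2₎ = 5.78, θ*₍18₎ = 7.34.
Basic interval reflects these around m̂:
  lower = 2 × 6.88 − 7.34 = 6.42
  upper = 2 × 6.88 − 5.78 = 7.98

(6.42, 7.98)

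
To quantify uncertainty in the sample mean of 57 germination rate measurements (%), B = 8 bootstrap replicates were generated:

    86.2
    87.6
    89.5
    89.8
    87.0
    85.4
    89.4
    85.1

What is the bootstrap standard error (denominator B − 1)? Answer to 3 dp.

Bootstrap SE is the standard deviation of the 8 replicate means.
Mean of replicates: (86.2 + 87.6 + 89.5 + 89.8 + 87.0 + 85.4 + 89.4 + 85.1) / 8 = 700.0000 / 8 = 87.5000
Sum of squared deviations: (−1.3000)² + (+0.1000)² + (+2.0000)² + (+2.3000)² + (−0.5000)² + (−2.1000)² + (+1.9000)² + (−2.4000)² = 25.0200
Variance = 25.0200 / 7 = 3.5743
SE* = √3.5743

SE* = 1.891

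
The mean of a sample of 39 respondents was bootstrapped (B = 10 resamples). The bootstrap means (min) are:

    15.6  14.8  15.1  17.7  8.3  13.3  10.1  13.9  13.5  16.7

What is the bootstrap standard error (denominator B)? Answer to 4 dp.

Bootstrap SE is the standard deviation of the 10 replicate means.
Mean of replicates: (15.6 + 14.8 + 15.1 + 17.7 + 8.3 + 13.3 + 10.1 + 13.9 + 13.5 + 16.7) / 10 = 139.00000 / 10 = 13.90000
Sum of squared deviations: (+1.70000)² + (+0.90000)² + (+1.20000)² + (+3.80000)² + (−5.60000)² + (−0.60000)² + (−3.80000)² + (+0.00000)² + (−0.40000)² + (+2.80000)² = 73.74000
Variance = 73.74000 / 10 = 7.37400
SE* = √7.37400

SE* = 2.7155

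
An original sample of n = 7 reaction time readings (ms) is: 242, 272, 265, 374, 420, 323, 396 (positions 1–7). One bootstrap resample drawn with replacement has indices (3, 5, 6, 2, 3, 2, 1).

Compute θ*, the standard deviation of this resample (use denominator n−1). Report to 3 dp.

Resample values: 265, 420, 323, 272, 265, 272, 242.
Mean = 294.1429; sum of squared deviations = 22070.8571
s² = 22070.8571 / 6 = 3678.4762
s = √3678.4762 = 60.650

θ* = 60.650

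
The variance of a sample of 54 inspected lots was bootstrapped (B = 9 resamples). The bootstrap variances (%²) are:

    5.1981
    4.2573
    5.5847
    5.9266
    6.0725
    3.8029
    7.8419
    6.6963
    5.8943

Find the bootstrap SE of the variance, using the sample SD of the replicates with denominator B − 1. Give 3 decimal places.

SE* = 1.212

Bootstrap SE is the standard deviation of the 9 replicate variances.
Mean of replicates: (5.1981 + 4.2573 + 5.5847 + 5.9266 + 6.0725 + 3.8029 + 7.8419 + 6.6963 + 5.8943) / 9 = 51.27460 / 9 = 5.69718
Sum of squared deviations: (−0.49908)² + (−1.43988)² + (−0.11248)² + (+0.22942)² + (+0.37532)² + (−1.89428)² + (+2.14472)² + (+0.99912)² + (+0.19712)² = 11.75370
Variance = 11.75370 / 8 = 1.46921
SE* = √1.46921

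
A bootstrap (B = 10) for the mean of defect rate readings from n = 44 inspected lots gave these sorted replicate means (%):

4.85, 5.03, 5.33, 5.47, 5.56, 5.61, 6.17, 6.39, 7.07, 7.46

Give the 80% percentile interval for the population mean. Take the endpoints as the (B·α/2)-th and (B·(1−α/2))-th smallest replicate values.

α = 0.20; lower rank = 10 × 0.100 = 1; upper rank = 10 × 0.900 = 9.
The 1st smallest replicate is 4.85; the 9th is 7.07.

(4.85, 7.07)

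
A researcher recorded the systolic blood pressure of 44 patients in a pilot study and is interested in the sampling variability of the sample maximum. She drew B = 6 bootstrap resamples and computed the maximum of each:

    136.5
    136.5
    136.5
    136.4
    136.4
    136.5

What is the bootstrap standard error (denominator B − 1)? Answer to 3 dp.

Bootstrap SE is the standard deviation of the 6 replicate maximums.
Mean of replicates: (136.5 + 136.5 + 136.5 + 136.4 + 136.4 + 136.5) / 6 = 818.8000 / 6 = 136.4667
Sum of squared deviations: (+0.0333)² + (+0.0333)² + (+0.0333)² + (−0.0667)² + (−0.0667)² + (+0.0333)² = 0.0133
Variance = 0.0133 / 5 = 0.0027
SE* = √0.0027

SE* = 0.052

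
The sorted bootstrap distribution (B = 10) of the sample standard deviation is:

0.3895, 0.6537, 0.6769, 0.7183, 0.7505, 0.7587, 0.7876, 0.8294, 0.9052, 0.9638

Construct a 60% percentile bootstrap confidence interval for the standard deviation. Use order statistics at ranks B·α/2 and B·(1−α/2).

α = 0.40; lower rank = 10 × 0.200 = 2; upper rank = 10 × 0.800 = 8.
The 2nd smallest replicate is 0.6537; the 8th is 0.8294.

(0.6537, 0.8294)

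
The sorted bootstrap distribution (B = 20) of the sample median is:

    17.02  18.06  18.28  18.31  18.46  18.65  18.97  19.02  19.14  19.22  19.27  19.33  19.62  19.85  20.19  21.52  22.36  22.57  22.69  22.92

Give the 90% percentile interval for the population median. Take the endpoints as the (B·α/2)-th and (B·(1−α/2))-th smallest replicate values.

α = 0.10; lower rank = 20 × 0.050 = 1; upper rank = 20 × 0.950 = 19.
The 1st smallest replicate is 17.02; the 19th is 22.69.

(17.02, 22.69)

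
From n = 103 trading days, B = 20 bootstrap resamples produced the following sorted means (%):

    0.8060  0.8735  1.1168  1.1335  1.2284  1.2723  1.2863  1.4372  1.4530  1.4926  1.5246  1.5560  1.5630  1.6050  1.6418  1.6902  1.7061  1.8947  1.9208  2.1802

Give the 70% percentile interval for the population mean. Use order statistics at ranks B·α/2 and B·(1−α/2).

(1.1168, 1.7061)

α = 0.30; lower rank = 20 × 0.150 = 3; upper rank = 20 × 0.850 = 17.
The 3rd smallest replicate is 1.1168; the 17th is 1.7061.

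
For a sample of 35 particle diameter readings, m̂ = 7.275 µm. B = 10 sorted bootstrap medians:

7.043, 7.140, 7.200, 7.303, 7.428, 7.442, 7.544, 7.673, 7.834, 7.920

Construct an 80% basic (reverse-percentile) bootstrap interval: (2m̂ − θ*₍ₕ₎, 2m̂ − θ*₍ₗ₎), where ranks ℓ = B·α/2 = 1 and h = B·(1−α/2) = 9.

(6.716, 7.507)

Percentile endpoints at ranks 1 and 9: θ*₍1₎ = 7.043, θ*₍9₎ = 7.834.
Basic interval reflects these around m̂:
  lower = 2 × 7.275 − 7.834 = 6.716
  upper = 2 × 7.275 − 7.043 = 7.507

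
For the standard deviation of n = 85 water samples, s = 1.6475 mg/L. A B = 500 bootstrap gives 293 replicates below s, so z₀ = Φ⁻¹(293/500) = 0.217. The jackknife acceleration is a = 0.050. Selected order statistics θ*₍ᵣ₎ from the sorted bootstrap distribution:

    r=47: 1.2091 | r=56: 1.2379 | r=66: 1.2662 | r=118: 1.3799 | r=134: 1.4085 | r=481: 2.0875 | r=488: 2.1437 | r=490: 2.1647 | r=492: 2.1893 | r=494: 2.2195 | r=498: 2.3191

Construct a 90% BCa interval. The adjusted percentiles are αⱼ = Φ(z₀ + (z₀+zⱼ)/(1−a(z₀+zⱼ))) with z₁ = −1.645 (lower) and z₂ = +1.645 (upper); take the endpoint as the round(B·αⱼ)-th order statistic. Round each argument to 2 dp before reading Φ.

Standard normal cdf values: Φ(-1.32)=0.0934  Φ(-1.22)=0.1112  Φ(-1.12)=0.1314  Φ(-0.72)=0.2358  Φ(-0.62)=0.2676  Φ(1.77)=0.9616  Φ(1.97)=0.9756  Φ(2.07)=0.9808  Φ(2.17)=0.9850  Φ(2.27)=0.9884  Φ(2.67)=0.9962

Lower: z₀ + z₁ = 0.217 + (-1.645) = -1.428; 1 − a(z₀+z₁) = 1 − (0.050)(-1.428) = 1.0714; argument = 0.217 + (-1.428)/1.0714 = -1.1158 → -1.12.
α₁ = Φ(-1.12) = 0.1314; rank = round(500 × 0.1314) = 66; θ*₍66₎ = 1.2662.
Upper: z₀ + z₂ = 1.862; 1 − a(z₀+z₂) = 0.9069; argument = 2.2701 → 2.27; α₂ = 0.9884; rank = 494; θ*₍494₎ = 2.2195.

(1.2662, 2.2195)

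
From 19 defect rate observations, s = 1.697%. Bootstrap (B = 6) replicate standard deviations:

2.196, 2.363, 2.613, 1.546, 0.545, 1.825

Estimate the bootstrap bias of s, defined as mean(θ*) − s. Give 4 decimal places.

bias = +0.1510

mean(θ*) = (2.196 + 2.363 + 2.613 + 1.546 + 0.545 + 1.825) / 6 = 1.84800
bias = 1.84800 − 1.697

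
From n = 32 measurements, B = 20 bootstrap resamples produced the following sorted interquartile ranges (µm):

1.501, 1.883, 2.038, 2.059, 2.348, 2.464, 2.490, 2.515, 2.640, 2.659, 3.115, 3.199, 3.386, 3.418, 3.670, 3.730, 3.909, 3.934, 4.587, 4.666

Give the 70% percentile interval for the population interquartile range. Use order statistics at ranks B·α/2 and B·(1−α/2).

α = 0.30; lower rank = 20 × 0.150 = 3; upper rank = 20 × 0.850 = 17.
The 3rd smallest replicate is 2.038; the 17th is 3.909.

(2.038, 3.909)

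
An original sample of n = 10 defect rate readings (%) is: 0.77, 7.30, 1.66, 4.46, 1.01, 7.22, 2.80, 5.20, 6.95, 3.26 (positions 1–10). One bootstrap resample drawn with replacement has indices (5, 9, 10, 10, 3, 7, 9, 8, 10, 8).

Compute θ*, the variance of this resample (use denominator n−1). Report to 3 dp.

θ* = 4.196

Resample values: 1.01, 6.95, 3.26, 3.26, 1.66, 2.80, 6.95, 5.20, 3.26, 5.20.
Mean = 3.9550; sum of squared deviations = 37.7633
s² = 37.7633 / 9 = 4.1959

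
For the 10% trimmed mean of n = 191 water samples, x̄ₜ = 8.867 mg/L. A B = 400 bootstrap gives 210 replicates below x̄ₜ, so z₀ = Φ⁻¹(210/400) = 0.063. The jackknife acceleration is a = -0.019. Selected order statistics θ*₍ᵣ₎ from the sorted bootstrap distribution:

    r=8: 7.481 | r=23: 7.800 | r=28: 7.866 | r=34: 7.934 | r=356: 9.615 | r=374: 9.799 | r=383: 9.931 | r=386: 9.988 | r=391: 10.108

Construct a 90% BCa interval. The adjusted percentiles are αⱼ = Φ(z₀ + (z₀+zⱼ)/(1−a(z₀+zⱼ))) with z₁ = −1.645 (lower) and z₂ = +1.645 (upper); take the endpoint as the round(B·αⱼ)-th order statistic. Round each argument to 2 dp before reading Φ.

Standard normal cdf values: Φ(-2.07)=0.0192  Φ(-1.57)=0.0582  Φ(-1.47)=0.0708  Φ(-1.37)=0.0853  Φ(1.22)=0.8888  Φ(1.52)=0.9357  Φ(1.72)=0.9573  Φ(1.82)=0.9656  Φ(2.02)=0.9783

(7.800, 9.931)

Lower: z₀ + z₁ = 0.063 + (-1.645) = -1.582; 1 − a(z₀+z₁) = 1 − (-0.019)(-1.582) = 0.9699; argument = 0.063 + (-1.582)/0.9699 = -1.5680 → -1.57.
α₁ = Φ(-1.57) = 0.0582; rank = round(400 × 0.0582) = 23; θ*₍23₎ = 7.800.
Upper: z₀ + z₂ = 1.708; 1 − a(z₀+z₂) = 1.0325; argument = 1.7173 → 1.72; α₂ = 0.9573; rank = 383; θ*₍383₎ = 9.931.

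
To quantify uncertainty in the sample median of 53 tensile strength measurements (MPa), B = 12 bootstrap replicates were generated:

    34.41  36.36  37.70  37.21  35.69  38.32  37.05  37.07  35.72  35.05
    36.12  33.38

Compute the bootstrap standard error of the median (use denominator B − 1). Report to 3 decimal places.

Bootstrap SE is the standard deviation of the 12 replicate medians.
Mean of replicates: (34.41 + 36.36 + 37.70 + 37.21 + 35.69 + 38.32 + 37.05 + 37.07 + 35.72 + 35.05 + 36.12 + 33.38) / 12 = 434.0800 / 12 = 36.1733
Sum of squared deviations: (−1.7633)² + (+0.1867)² + (+1.5267)² + (+1.0367)² + (−0.4833)² + (+2.1467)² + (+0.8767)² + (+0.8967)² + (−0.4533)² + (−1.1233)² + (−0.0533)² + (−2.7933)² = 22.2369
Variance = 22.2369 / 11 = 2.0215
SE* = √2.0215

SE* = 1.422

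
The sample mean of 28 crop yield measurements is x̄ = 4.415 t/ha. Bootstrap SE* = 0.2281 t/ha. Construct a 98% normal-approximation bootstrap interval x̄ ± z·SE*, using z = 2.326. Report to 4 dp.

(3.8844, 4.9456)

Margin = 2.326 × 0.2281 = 0.53056
Interval: 4.415 ± 0.53056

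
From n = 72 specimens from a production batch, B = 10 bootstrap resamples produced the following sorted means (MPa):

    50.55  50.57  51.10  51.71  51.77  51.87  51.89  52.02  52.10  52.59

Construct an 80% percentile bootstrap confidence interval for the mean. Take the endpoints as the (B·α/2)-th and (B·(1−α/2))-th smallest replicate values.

α = 0.20; lower rank = 10 × 0.100 = 1; upper rank = 10 × 0.900 = 9.
The 1st smallest replicate is 50.55; the 9th is 52.10.

(50.55, 52.10)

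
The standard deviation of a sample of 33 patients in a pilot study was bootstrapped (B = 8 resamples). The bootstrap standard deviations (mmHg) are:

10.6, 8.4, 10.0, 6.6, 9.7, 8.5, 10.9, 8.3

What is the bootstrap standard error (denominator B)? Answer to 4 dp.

Bootstrap SE is the standard deviation of the 8 replicate standard deviations.
Mean of replicates: (10.6 + 8.4 + 10.0 + 6.6 + 9.7 + 8.5 + 10.9 + 8.3) / 8 = 73.00000 / 8 = 9.12500
Sum of squared deviations: (+1.47500)² + (−0.72500)² + (+0.87500)² + (−2.52500)² + (+0.57500)² + (−0.62500)² + (+1.77500)² + (−0.82500)² = 14.39500
Variance = 14.39500 / 8 = 1.79937
SE* = √1.79937

SE* = 1.3414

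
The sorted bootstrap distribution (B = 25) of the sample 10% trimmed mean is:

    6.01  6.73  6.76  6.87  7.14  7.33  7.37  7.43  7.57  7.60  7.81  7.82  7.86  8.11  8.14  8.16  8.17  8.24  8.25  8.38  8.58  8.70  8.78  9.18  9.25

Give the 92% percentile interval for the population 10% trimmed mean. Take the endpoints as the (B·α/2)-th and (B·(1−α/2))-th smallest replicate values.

α = 0.08; lower rank = 25 × 0.040 = 1; upper rank = 25 × 0.960 = 24.
The 1st smallest replicate is 6.01; the 24th is 9.18.

(6.01, 9.18)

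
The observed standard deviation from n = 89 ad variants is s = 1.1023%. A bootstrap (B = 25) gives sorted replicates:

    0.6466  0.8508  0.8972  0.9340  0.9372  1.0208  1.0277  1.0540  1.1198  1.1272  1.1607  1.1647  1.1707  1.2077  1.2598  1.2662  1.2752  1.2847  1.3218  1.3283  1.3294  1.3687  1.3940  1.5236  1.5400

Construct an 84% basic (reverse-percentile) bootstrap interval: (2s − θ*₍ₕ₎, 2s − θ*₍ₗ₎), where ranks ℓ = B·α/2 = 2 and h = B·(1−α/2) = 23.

Percentile endpoints at ranks 2 and 23: θ*₍2₎ = 0.8508, θ*₍23₎ = 1.3940.
Basic interval reflects these around s:
  lower = 2 × 1.1023 − 1.3940 = 0.8106
  upper = 2 × 1.1023 − 0.8508 = 1.3538

(0.8106, 1.3538)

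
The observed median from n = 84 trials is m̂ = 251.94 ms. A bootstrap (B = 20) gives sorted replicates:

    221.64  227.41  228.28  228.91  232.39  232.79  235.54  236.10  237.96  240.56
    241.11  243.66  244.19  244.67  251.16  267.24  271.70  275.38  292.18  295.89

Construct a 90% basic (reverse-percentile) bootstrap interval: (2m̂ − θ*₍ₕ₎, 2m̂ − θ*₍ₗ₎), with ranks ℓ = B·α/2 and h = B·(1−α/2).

(211.70, 282.24)

Percentile endpoints at ranks 1 and 19: θ*₍1₎ = 221.64, θ*₍19₎ = 292.18.
Basic interval reflects these around m̂:
  lower = 2 × 251.94 − 292.18 = 211.70
  upper = 2 × 251.94 − 221.64 = 282.24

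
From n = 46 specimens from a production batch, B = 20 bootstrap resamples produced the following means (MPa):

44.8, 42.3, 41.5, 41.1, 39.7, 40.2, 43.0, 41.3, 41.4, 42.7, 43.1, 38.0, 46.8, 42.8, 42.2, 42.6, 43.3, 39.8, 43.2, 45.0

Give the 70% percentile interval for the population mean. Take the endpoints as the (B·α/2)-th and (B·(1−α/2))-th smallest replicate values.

(39.8, 43.3)

Sorted replicates: 38.0, 39.7, 39.8, 40.2, 41.1, 41.3, 41.4, 41.5, 42.2, 42.3, 42.6, 42.7, 42.8, 43.0, 43.1, 43.2, 43.3, 44.8, 45.0, 46.8
α = 0.30; lower rank = 20 × 0.150 = 3; upper rank = 20 × 0.850 = 17.
The 3rd smallest replicate is 39.8; the 17th is 43.3.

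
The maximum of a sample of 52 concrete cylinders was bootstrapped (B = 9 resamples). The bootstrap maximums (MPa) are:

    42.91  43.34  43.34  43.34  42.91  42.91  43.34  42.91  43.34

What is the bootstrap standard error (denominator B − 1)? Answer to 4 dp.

Bootstrap SE is the standard deviation of the 9 replicate maximums.
Mean of replicates: (42.91 + 43.34 + 43.34 + 43.34 + 42.91 + 42.91 + 43.34 + 42.91 + 43.34) / 9 = 388.34000 / 9 = 43.14889
Sum of squared deviations: (−0.23889)² + (+0.19111)² + (+0.19111)² + (+0.19111)² + (−0.23889)² + (−0.23889)² + (+0.19111)² + (−0.23889)² + (+0.19111)² = 0.41089
Variance = 0.41089 / 8 = 0.05136
SE* = √0.05136

SE* = 0.2266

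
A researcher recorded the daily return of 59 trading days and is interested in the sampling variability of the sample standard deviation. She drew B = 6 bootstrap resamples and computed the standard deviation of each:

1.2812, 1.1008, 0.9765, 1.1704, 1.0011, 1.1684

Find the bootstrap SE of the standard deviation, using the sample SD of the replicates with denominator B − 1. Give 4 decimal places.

SE* = 0.1148

Bootstrap SE is the standard deviation of the 6 replicate standard deviations.
Mean of replicates: (1.2812 + 1.1008 + 0.9765 + 1.1704 + 1.0011 + 1.1684) / 6 = 6.69840 / 6 = 1.11640
Sum of squared deviations: (+0.16480)² + (−0.01560)² + (−0.13990)² + (+0.05400)² + (−0.11530)² + (+0.05200)² = 0.06589
Variance = 0.06589 / 5 = 0.01318
SE* = √0.01318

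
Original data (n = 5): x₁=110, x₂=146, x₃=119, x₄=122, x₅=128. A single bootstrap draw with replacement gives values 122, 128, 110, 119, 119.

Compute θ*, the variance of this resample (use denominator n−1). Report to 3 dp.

Mean = 119.6000; sum of squared deviations = 169.2000
s² = 169.2000 / 4 = 42.3000

θ* = 42.300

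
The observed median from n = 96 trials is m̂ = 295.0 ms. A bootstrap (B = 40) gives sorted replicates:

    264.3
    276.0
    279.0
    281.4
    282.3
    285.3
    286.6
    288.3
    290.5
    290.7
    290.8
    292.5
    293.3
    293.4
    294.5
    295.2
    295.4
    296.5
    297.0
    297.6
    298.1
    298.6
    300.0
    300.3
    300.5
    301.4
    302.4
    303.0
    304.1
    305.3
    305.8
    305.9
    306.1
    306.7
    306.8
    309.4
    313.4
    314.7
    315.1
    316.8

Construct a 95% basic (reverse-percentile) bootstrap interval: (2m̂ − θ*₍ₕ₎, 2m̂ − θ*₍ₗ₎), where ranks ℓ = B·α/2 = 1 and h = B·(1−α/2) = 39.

(274.9, 325.7)

Percentile endpoints at ranks 1 and 39: θ*₍1₎ = 264.3, θ*₍39₎ = 315.1.
Basic interval reflects these around m̂:
  lower = 2 × 295.0 − 315.1 = 274.9
  upper = 2 × 295.0 − 264.3 = 325.7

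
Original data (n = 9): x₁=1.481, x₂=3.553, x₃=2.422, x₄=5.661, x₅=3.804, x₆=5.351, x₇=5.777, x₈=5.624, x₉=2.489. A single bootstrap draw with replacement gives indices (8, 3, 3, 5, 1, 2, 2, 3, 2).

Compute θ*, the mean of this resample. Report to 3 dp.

Resample values: 5.624, 2.422, 2.422, 3.804, 1.481, 3.553, 3.553, 2.422, 3.553.
Mean = (5.624 + 2.422 + 2.422 + 3.804 + 1.481 + 3.553 + 3.553 + 2.422 + 3.553) / 9 = 28.8340 / 9 = 3.204

θ* = 3.204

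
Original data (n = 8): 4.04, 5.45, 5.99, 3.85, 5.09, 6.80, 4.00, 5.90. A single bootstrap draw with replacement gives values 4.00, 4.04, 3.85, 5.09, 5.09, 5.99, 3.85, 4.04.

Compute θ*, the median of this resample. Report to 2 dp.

Sorted: 3.85, 3.85, 4.00, 4.04, 4.04, 5.09, 5.09, 5.99
Median = average of the two middle values = 4.04

θ* = 4.04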